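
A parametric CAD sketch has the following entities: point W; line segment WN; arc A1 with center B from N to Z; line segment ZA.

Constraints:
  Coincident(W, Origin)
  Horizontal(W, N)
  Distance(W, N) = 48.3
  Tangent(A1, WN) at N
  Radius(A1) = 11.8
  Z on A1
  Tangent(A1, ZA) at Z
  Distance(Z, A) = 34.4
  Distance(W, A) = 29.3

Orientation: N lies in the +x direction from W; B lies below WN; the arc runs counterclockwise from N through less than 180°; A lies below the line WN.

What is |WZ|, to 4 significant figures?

40.67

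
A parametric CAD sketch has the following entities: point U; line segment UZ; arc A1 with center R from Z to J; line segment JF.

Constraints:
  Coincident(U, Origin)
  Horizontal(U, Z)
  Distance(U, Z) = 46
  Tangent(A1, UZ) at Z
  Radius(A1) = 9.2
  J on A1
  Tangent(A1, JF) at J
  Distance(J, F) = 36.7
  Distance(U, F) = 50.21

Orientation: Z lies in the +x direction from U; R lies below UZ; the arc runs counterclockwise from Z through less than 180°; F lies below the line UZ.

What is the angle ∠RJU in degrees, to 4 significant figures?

174.8°

U is at the origin; UZ is horizontal with |UZ| = 46.0 and Z on the +x side, so Z = (46.00, 0.000). Since A1 is tangent to UZ there, RZ ⟂ UZ, so R = Z + (0, -9.2) = (46.00, -9.200). Since RJ ⟂ JF (tangency), |RF| = √(9.2² + 36.7²) = 37.84 regardless of where J sits on A1. So F lies on both circle(U, 50.21) and circle(R, 37.84); the below-UZ intersection is F = (27.34, -42.11). J is the foot of the tangent from F: J = (37.13, -6.745).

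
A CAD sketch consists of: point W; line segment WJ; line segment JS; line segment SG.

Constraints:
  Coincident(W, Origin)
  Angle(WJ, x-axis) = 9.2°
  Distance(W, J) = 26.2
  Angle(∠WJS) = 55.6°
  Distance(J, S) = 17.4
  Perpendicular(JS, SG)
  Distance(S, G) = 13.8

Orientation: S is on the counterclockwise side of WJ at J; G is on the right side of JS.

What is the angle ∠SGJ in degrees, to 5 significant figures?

51.582°

∠WJS = 55.6°, so JS runs at 9.2° + (180° − 55.6°) = 133.60° from the x-axis; with |JS| = 17.4, S = J + 17.4·(cos 133.60°, sin 133.60°) = (13.864, 16.789). JS ⟂ SG; with |SG| = 13.8 on the right of JS, G = S + 13.8·(0.72417, 0.68962) = (23.857, 26.306). Then cos ∠SGJ = GS·GJ / (|GS||GJ|), giving 51.582°.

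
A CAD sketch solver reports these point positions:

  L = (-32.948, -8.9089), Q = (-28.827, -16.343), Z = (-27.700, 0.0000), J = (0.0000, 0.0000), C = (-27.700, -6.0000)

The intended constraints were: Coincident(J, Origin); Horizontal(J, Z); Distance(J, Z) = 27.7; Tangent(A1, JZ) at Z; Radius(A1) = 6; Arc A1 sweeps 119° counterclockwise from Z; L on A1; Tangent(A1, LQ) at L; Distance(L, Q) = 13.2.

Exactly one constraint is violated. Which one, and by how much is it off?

Distance(L, Q) = 13.2 — off by 4.70.

J = (0.00, 0.00) ✓; J.y = 0.00, Z.y = 0.00 ✓; |JZ| = 27.70 ✓; ∠(CZ, ZJ) = 90.00° ✓; |CZ| = 6.000 ✓; bearing(C→L) − bearing(C→Z) = 119.0° ✓; |CL| = 6.000 ✓; ∠(CL, LQ) = 90.00° ✓; |LQ| = 8.500 ✗.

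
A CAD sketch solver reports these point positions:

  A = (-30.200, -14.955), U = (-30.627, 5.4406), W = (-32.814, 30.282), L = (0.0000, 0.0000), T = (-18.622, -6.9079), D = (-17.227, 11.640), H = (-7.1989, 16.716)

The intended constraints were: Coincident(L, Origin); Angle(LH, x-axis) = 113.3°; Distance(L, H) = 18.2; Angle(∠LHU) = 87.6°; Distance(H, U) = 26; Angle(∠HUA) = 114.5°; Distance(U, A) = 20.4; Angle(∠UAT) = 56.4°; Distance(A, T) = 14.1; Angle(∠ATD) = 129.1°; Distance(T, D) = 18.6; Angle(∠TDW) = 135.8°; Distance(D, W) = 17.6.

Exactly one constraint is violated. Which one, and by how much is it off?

Distance(D, W) = 17.6 — off by 6.70.

L = (0.00, 0.00) ✓; LH at 113.3° ✓; |LH| = 18.20 ✓; ∠LHU = 87.60° ✓; |HU| = 26.00 ✓; ∠HUA = 114.5° ✓; |UA| = 20.40 ✓; ∠UAT = 56.40° ✓; |AT| = 14.10 ✓; ∠ATD = 129.1° ✓; |TD| = 18.60 ✓; ∠TDW = 135.8° ✓; |DW| = 24.30 ✗.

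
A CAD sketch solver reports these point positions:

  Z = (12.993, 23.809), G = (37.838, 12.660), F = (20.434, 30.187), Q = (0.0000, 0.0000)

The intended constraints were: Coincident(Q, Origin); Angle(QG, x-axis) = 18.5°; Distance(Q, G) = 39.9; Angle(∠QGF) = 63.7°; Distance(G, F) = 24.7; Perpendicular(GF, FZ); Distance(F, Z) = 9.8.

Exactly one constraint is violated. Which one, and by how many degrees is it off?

Perpendicular(GF, FZ) — off by 4.20°.

Q = (0.00, 0.00) ✓; QG at 18.50° ✓; |QG| = 39.90 ✓; ∠QGF = 63.70° ✓; |GF| = 24.70 ✓; ∠(GF, FZ) = 85.80° ✗; |FZ| = 9.800 ✓.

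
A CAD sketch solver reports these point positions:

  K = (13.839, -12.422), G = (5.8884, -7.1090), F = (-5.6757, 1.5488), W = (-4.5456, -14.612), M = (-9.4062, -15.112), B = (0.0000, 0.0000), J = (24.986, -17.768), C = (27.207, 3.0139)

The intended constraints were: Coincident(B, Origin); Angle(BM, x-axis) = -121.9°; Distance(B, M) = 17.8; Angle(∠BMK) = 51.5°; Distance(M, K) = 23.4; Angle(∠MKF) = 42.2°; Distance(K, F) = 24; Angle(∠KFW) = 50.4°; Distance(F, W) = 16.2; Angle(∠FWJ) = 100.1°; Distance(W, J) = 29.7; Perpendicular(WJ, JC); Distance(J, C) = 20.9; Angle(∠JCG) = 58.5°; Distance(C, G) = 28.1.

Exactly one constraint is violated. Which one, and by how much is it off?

Distance(C, G) = 28.1 — off by 4.50.

B = (0.00, 0.00) ✓; BM at -121.9° ✓; |BM| = 17.80 ✓; ∠BMK = 51.50° ✓; |MK| = 23.40 ✓; ∠MKF = 42.20° ✓; |KF| = 24.00 ✓; ∠KFW = 50.40° ✓; |FW| = 16.20 ✓; ∠FWJ = 100.1° ✓; |WJ| = 29.70 ✓; ∠(WJ, JC) = 90.00° ✓; |JC| = 20.90 ✓; ∠JCG = 58.50° ✓; |CG| = 23.60 ✗.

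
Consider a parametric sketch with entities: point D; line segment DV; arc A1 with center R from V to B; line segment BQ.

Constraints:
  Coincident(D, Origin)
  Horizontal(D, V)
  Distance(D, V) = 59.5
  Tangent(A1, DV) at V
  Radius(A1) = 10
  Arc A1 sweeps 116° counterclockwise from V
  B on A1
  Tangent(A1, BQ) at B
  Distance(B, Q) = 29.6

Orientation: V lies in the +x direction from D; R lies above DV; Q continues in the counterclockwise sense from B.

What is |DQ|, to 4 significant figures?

69.00

D is at the origin; DV is horizontal with |DV| = 59.5 and V on the +x side, so V = (59.50, 0.000). A1 meets DV tangentially, so RV is at right angles to DV, so R = V + (0, 10) = (59.50, 10.00). On A1, V sits at bearing -90° from R; a 116° counterclockwise sweep puts B at bearing 26°, so B = R + 10.0·(cos 26°, sin 26°) = (68.49, 14.38). Tangency of A1 to BQ means the radius RB is perpendicular to BQ, so BQ runs along (−sin 26°, cos 26°); with |BQ| = 29.6, Q = (55.51, 40.99). Then |DQ| = |Q − D| = 69.00.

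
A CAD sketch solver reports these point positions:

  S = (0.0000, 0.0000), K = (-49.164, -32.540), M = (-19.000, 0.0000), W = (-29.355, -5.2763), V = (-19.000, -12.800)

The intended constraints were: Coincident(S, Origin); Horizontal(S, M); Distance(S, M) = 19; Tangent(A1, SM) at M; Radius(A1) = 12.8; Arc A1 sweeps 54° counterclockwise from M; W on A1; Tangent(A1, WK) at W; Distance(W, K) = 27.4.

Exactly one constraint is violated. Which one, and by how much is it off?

Distance(W, K) = 27.4 — off by 6.30.

S = (0.00, 0.00) ✓; S.y = 0.00, M.y = 0.00 ✓; |SM| = 19.00 ✓; ∠(VM, MS) = 90.00° ✓; |VM| = 12.80 ✓; bearing(V→W) − bearing(V→M) = 54.00° ✓; |VW| = 12.80 ✓; ∠(VW, WK) = 90.00° ✓; |WK| = 33.70 ✗.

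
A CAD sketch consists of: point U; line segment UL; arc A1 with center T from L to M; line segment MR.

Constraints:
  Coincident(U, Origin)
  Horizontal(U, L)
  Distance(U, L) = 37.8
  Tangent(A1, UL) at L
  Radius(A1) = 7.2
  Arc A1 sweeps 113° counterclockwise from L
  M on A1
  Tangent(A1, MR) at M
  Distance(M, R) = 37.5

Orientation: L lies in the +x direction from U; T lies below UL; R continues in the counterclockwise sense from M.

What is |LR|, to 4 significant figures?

45.25

U is at the origin; U and L share the same y with |UL| = 37.8 and L on the +x side, so L = (37.80, 0.000). The tangent condition forces TL to be normal to UL, so T = L + (0, -7.2) = (37.80, -7.200). On A1, L sits at bearing 90° from T; a 113° counterclockwise sweep puts M at bearing 203°, so M = T + 7.2·(cos 203°, sin 203°) = (31.17, -10.01). Tangency of A1 to MR means the radius TM is perpendicular to MR, so MR runs along (−sin 203°, cos 203°); with |MR| = 37.5, R = (45.82, -44.53). Then |LR| = |R − L| = 45.25.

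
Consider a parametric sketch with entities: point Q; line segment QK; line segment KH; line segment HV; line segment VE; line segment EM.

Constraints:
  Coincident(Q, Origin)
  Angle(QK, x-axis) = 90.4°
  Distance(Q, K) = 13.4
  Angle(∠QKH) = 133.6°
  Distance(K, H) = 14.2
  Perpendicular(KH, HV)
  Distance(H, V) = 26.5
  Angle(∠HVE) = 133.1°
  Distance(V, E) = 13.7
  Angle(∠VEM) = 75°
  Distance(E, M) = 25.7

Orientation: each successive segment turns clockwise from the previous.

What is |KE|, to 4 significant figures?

36.11

Q is at the origin; QK runs at 90.4° with length 13.4, so K = (-0.09355, 13.40). ∠QKH = 133.6° gives KH at 44.00° from the x-axis; with |KH| = 14.2, H = (10.12, 23.26). KH is perpendicular to HV, so HV runs at -46.00°; with |HV| = 26.5, V = (28.53, 4.201). ∠HVE = 133.1° gives VE at -92.90° from the x-axis; with |VE| = 13.7, E = (27.84, -9.481). Then |KE| = |E − K| = 36.11.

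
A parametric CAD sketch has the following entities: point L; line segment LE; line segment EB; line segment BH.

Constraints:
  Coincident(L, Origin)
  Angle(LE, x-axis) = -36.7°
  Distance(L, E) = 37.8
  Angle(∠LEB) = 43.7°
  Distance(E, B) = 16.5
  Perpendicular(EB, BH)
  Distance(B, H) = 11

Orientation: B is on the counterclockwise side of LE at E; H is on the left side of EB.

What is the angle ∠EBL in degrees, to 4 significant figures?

112.5°

L is at the origin; LE runs at -36.7° with length 37.8, so E = 37.8·(cos -36.7°, sin -36.7°) = (30.31, -22.59). ∠LEB = 43.7°, so EB runs at -36.7° + (180° − 43.7°) = 99.60° from the x-axis; with |EB| = 16.5, B = E + 16.5·(cos 99.60°, sin 99.60°) = (27.56, -6.321). Then cos ∠EBL = BE·BL / (|BE||BL|), giving 112.5°.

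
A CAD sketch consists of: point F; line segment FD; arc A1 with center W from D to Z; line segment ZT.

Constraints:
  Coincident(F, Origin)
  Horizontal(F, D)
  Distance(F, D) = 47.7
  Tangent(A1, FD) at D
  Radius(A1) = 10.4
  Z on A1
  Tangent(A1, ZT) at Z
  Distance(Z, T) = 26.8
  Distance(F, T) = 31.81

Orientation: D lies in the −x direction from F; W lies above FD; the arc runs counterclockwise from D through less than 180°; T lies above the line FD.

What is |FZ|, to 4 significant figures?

40.19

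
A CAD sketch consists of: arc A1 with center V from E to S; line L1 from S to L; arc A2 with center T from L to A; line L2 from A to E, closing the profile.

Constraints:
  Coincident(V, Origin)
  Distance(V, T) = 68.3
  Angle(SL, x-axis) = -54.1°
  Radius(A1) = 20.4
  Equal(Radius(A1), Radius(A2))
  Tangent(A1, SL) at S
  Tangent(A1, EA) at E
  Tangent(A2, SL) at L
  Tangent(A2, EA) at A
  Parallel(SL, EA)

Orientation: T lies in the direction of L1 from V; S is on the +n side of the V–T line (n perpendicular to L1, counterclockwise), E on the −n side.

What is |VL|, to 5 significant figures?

71.281

The slot axis is L1's direction at -54.1°, so u = (cos -54.1°, sin -54.1°) = (0.58637, -0.81004) and n = (−sin -54.1°, cos -54.1°) = (0.81004, 0.58637). V is at the origin and T lies 68.3 along u from V, so T = 68.3·u = (40.049, -55.326). Tangency of A1 to both parallel lines with radius 20.4 puts S and E at V ± 20.4·n: S = (16.525, 11.962), E = (-16.525, -11.962). Equal radii place L and A the same way about T: L = T + 20.4·n = (56.574, -43.364), A = T − 20.4·n = (23.524, -67.288). Then |VL| = |L − V| = 71.281.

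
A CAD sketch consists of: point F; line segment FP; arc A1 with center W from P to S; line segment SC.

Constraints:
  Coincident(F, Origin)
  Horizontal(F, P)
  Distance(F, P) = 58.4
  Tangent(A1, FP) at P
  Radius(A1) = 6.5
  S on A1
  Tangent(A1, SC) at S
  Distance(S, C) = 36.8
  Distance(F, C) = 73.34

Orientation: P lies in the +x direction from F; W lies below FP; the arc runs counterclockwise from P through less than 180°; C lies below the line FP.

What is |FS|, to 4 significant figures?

52.58

Checks: F = (0.00, 0.00) ✓; |WS| = 6.500 ✓; ∠(WS, SC) = 90.00° ✓; |SC| = 36.80 ✓; |FC| = 73.34 ✓.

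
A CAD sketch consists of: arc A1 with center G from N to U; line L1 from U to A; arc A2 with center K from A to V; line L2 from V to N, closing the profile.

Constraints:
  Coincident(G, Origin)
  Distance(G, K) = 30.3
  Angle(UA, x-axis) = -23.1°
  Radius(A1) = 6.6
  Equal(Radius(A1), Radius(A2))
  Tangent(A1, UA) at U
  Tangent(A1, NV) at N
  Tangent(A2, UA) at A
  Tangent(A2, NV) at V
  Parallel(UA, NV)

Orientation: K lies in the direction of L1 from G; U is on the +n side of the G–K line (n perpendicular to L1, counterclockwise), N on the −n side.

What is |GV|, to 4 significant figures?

31.01

The slot axis is L1's direction at -23.1°, so u = (cos -23.1°, sin -23.1°) = (0.9198, -0.3923) and n = (−sin -23.1°, cos -23.1°) = (0.3923, 0.9198). G is at the origin and K lies 30.3 along u from G, so K = 30.3·u = (27.87, -11.89). Tangency of A1 to both parallel lines with radius 6.6 puts U and N at G ± 6.6·n: U = (2.589, 6.071), N = (-2.589, -6.071). Equal radii place A and V the same way about K: A = K + 6.6·n = (30.46, -5.817), V = K − 6.6·n = (25.28, -17.96). Then |GV| = |V − G| = 31.01.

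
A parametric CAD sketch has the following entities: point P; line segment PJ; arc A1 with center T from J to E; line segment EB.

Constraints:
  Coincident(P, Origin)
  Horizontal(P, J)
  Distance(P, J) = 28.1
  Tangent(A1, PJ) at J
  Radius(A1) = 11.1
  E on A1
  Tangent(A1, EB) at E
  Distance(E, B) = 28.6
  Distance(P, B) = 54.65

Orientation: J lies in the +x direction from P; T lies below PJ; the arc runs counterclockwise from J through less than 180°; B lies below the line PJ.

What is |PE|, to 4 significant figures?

26.25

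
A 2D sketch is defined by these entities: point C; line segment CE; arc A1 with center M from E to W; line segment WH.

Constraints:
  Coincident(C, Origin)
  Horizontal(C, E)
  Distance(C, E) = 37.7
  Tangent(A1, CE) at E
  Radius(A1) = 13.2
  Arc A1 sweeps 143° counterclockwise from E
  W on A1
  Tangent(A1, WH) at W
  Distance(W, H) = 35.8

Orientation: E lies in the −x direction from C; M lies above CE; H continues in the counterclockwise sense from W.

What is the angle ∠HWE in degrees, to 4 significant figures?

108.5°

C is at the origin; CE is horizontal with |CE| = 37.7 and E on the −x side, so E = (-37.70, 0.000). A1 meets CE tangentially, so ME is at right angles to CE, so M = E + (0, 13.2) = (-37.70, 13.20). On A1, E sits at bearing -90° from M; a 143° counterclockwise sweep puts W at bearing 53°, so W = M + 13.2·(cos 53°, sin 53°) = (-29.76, 23.74). The tangent condition forces MW to be normal to WH, so WH runs along (−sin 53°, cos 53°); with |WH| = 35.8, H = (-58.35, 45.29). Then cos ∠HWE = WH·WE / (|WH||WE|), giving 108.5°.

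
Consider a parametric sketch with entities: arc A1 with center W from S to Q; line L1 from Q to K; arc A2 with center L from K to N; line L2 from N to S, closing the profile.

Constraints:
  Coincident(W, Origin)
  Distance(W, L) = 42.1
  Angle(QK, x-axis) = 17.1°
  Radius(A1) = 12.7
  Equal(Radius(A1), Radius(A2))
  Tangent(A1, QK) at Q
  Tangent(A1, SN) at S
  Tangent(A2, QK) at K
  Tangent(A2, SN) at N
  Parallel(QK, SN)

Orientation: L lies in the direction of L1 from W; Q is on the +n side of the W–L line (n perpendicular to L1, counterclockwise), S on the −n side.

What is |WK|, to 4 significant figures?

43.97

Tangency of A1 to both parallel lines with radius 12.7 puts Q and S at W ± 12.7·n: Q = (-3.734, 12.14), S = (3.734, -12.14). Equal radii place K and N the same way about L: K = L + 12.7·n = (36.50, 24.52), N = L − 12.7·n = (43.97, 0.2405). Then |WK| = |K − W| = 43.97.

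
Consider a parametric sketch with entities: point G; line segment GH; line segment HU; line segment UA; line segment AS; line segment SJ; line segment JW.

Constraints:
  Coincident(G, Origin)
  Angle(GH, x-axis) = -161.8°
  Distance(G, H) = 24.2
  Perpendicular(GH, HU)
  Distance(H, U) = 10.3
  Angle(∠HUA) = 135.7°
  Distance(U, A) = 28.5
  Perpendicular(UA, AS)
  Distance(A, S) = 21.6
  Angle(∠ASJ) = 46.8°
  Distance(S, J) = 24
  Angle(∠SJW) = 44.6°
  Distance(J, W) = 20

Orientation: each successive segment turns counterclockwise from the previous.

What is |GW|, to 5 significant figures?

29.226

G is at the origin; GH runs at -161.8° with length 24.2, so H = (-22.989, -7.5585). The perpendicularity gives HU at right angles to GH, so HU runs at -71.800°; with |HU| = 10.3, U = (-19.772, -17.343). ∠HUA = 135.7° gives UA at -27.500° from the x-axis; with |UA| = 28.5, A = (5.5075, -30.503). The perpendicularity gives AS at right angles to UA, so AS runs at 62.500°; with |AS| = 21.6, S = (15.481, -11.344). ∠ASJ = 46.8° gives SJ at -164.30° from the x-axis; with |SJ| = 24.0, J = (-7.6233, -17.838). ∠SJW = 44.6° gives JW at -28.900° from the x-axis; with |JW| = 20.0, W = (9.8860, -27.504). Then |GW| = |W − G| = 29.226.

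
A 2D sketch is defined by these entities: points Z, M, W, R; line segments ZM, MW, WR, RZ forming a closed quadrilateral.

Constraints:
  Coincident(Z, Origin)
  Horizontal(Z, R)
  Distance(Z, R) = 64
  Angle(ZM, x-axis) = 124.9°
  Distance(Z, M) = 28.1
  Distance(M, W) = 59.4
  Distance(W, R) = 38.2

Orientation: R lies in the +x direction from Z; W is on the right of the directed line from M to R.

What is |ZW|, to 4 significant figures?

32.98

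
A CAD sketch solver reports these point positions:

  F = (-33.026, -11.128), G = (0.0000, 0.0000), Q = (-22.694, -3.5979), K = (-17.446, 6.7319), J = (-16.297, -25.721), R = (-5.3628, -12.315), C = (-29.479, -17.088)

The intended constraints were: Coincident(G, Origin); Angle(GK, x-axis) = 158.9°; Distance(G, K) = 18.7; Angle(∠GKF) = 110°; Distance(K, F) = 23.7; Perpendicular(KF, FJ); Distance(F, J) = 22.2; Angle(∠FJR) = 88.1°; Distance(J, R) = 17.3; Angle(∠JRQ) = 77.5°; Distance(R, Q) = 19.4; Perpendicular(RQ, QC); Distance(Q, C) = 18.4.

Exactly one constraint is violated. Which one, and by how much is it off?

Distance(Q, C) = 18.4 — off by 3.30.

G = (0.00, 0.00) ✓; GK at 158.9° ✓; |GK| = 18.70 ✓; ∠GKF = 110.0° ✓; |KF| = 23.70 ✓; ∠(KF, FJ) = 90.00° ✓; |FJ| = 22.20 ✓; ∠FJR = 88.10° ✓; |JR| = 17.30 ✓; ∠JRQ = 77.50° ✓; |RQ| = 19.40 ✓; ∠(RQ, QC) = 90.00° ✓; |QC| = 15.10 ✗.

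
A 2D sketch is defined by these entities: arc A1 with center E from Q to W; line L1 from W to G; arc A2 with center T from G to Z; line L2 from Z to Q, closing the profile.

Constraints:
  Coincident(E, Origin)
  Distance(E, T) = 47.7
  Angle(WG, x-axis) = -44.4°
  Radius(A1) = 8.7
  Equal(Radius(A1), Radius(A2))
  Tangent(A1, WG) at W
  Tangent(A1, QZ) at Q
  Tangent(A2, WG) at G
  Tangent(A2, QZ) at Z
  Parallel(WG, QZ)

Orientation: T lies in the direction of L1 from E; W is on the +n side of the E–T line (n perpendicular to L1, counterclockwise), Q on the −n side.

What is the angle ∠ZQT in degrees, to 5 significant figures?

10.337°

Tangency of A1 to both parallel lines with radius 8.7 puts W and Q at E ± 8.7·n: W = (6.0871, 6.2159), Q = (-6.0871, -6.2159). Equal radii place G and Z the same way about T: G = T + 8.7·n = (40.167, -27.158), Z = T − 8.7·n = (27.993, -39.590). Then cos ∠ZQT = QZ·QT / (|QZ||QT|), giving 10.337°.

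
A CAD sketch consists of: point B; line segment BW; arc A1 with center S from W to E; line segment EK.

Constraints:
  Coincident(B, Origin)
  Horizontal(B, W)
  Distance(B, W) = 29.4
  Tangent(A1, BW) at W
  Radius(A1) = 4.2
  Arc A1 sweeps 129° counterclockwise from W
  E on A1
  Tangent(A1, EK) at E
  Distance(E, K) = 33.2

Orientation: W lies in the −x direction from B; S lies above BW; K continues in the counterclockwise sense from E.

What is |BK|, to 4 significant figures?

57.25

B is at the origin; B and W share the same y with |BW| = 29.4 and W on the −x side, so W = (-29.40, 0.000). Tangency of A1 to BW means the radius SW is perpendicular to BW, so S = W + (0, 4.2) = (-29.40, 4.200). On A1, W sits at bearing -90° from S; a 129° counterclockwise sweep puts E at bearing 39°, so E = S + 4.2·(cos 39°, sin 39°) = (-26.14, 6.843). The tangent condition forces SE to be normal to EK, so EK runs along (−sin 39°, cos 39°); with |EK| = 33.2, K = (-47.03, 32.64). Then |BK| = |K − B| = 57.25.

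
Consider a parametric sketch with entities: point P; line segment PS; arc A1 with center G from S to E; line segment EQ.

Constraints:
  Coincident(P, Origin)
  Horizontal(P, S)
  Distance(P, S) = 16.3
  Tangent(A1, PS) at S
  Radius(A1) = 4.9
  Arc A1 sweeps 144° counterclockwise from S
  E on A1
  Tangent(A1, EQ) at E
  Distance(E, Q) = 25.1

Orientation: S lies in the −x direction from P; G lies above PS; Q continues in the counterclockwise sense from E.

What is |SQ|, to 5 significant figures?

29.351

P is at the origin; P and S share the same y with |PS| = 16.3 and S on the −x side, so S = (-16.300, 0.0000). The tangent condition forces GS to be normal to PS, so G = S + (0, 4.9) = (-16.300, 4.9000). On A1, S sits at bearing -90° from G; a 144° counterclockwise sweep puts E at bearing 54°, so E = G + 4.9·(cos 54°, sin 54°) = (-13.420, 8.8642). Since A1 is tangent to EQ there, GE ⟂ EQ, so EQ runs along (−sin 54°, cos 54°); with |EQ| = 25.1, Q = (-33.726, 23.618). Then |SQ| = |Q − S| = 29.351.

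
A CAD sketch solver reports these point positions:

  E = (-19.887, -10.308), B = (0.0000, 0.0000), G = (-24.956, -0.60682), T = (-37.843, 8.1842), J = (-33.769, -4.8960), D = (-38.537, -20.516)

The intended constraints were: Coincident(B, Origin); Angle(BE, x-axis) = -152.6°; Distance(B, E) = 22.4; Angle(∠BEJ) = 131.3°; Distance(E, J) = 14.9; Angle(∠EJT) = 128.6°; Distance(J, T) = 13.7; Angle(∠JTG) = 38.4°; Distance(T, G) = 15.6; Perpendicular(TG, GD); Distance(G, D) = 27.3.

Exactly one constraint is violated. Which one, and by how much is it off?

Distance(G, D) = 27.3 — off by 3.20.

B = (0.00, 0.00) ✓; BE at -152.6° ✓; |BE| = 22.40 ✓; ∠BEJ = 131.3° ✓; |EJ| = 14.90 ✓; ∠EJT = 128.6° ✓; |JT| = 13.70 ✓; ∠JTG = 38.40° ✓; |TG| = 15.60 ✓; ∠(TG, GD) = 90.00° ✓; |GD| = 24.10 ✗.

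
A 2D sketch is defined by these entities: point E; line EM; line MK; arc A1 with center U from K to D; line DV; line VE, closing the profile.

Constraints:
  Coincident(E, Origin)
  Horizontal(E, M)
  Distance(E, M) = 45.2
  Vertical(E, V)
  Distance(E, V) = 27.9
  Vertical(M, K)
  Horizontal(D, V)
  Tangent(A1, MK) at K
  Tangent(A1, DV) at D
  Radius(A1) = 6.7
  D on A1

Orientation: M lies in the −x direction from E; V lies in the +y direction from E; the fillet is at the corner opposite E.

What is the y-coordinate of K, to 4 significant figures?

21.20

The virtual corner opposite E is at (-45.20, 27.90). Since A1 is tangent to MK there, UK ⟂ MK and A1 meets DV tangentially, so UD is at right angles to DV, with radius 6.7, so the center U sits 6.7 in from both sides at U = (-38.50, 21.20). That places the tangent points at K = (-45.20, 21.20) on MK and D = (-38.50, 27.90) on DV. So K.y = 21.20.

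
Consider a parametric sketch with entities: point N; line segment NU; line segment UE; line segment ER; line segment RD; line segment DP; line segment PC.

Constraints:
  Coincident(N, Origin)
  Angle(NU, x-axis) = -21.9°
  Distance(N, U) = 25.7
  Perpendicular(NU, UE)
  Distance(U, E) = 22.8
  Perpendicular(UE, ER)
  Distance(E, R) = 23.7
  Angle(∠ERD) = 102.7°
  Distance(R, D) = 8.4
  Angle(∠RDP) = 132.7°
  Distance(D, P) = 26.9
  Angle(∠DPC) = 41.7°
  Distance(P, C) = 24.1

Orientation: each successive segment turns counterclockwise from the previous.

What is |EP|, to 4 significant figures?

32.03

N is at the origin; NU runs at -21.9° with length 25.7, so U = (23.85, -9.586). The perpendicularity gives UE at right angles to NU, so UE runs at 68.10°; with |UE| = 22.8, E = (32.35, 11.57). UE is perpendicular to ER, so ER runs at 158.1°; with |ER| = 23.7, R = (10.36, 20.41). ∠ERD = 102.7° gives RD at -124.6° from the x-axis; with |RD| = 8.4, D = (5.590, 13.49). ∠RDP = 132.7° gives DP at -77.30° from the x-axis; with |DP| = 26.9, P = (11.50, -12.75). Then |EP| = |P − E| = 32.03.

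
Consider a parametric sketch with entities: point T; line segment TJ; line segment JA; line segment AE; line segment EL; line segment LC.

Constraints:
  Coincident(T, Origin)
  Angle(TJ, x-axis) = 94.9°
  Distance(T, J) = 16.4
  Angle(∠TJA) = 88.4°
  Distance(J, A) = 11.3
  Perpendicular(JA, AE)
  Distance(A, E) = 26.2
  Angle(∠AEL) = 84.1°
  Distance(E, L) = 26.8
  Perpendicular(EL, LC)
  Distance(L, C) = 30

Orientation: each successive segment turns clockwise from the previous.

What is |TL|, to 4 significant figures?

17.32

The perpendicularity gives AE at right angles to JA, so AE runs at -86.70°; with |AE| = 26.2, E = (11.39, -9.166). ∠AEL = 84.1° gives EL at 177.4° from the x-axis; with |EL| = 26.8, L = (-15.38, -7.950). Then |TL| = |L − T| = 17.32.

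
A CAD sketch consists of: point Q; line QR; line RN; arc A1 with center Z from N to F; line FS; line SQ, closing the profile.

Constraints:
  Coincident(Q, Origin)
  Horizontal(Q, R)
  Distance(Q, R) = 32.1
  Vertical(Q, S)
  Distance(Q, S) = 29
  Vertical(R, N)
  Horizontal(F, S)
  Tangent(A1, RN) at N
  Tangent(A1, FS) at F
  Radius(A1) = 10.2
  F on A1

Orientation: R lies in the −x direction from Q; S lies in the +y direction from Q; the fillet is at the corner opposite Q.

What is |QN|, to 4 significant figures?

37.20

Q is at the origin; QR is horizontal with |QR| = 32.1 and R on the −x side, so R = (-32.10, 0.000). Q and S share the same x with |QS| = 29.0 and S on the +y side, so S = (0.000, 29.00). The virtual corner opposite Q is at (-32.10, 29.00). Tangency of A1 to RN means the radius ZN is perpendicular to RN and the tangent condition forces ZF to be normal to FS, with radius 10.2, so the center Z sits 10.2 in from both sides at Z = (-21.90, 18.80). That places the tangent points at N = (-32.10, 18.80) on RN and F = (-21.90, 29.00) on FS. Then |QN| = |N − Q| = 37.20.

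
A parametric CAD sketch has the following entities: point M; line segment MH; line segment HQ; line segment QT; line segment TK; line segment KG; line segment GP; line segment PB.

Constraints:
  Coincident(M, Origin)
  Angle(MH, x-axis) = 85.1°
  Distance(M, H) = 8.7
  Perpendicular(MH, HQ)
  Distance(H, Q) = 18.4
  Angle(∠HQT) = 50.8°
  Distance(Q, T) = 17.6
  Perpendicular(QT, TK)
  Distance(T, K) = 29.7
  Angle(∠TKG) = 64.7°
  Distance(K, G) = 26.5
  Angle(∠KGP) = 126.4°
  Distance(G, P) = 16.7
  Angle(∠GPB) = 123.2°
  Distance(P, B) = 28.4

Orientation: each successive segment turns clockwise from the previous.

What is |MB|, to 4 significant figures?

27.68

∠KGP = 126.4° gives GP at -33.00° from the x-axis; with |GP| = 16.7, P = (24.31, 15.35). ∠GPB = 123.2° gives PB at -89.80° from the x-axis; with |PB| = 28.4, B = (24.41, -13.05). Then |MB| = |B − M| = 27.68.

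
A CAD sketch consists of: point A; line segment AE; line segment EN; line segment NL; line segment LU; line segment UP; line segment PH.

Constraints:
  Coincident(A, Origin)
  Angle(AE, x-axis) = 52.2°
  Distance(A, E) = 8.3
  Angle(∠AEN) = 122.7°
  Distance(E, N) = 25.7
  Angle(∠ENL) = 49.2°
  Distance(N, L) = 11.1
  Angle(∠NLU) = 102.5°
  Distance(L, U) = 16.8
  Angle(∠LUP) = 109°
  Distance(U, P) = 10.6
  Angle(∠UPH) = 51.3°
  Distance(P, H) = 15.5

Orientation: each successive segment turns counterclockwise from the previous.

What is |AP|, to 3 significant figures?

19.7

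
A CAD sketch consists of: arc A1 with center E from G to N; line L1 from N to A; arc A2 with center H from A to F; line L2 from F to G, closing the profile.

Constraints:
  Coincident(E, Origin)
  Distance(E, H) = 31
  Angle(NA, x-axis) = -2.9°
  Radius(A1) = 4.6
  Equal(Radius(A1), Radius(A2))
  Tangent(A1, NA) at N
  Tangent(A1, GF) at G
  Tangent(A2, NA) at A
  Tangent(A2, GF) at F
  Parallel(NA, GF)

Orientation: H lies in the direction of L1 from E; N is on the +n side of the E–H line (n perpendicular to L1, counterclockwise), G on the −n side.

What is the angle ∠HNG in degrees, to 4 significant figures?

81.56°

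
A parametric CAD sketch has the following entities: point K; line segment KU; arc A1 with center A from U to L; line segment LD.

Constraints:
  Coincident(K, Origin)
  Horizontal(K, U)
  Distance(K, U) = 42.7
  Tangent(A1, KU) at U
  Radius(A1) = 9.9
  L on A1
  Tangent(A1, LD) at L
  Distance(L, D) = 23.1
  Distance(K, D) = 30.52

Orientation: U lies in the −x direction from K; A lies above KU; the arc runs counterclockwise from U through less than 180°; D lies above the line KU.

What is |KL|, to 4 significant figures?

35.04

Checks: |KU| = 42.70 ✓; |AL| = 9.900 ✓; ∠(AL, LD) = 90.00° ✓; |LD| = 23.10 ✓; |KD| = 30.52 ✓.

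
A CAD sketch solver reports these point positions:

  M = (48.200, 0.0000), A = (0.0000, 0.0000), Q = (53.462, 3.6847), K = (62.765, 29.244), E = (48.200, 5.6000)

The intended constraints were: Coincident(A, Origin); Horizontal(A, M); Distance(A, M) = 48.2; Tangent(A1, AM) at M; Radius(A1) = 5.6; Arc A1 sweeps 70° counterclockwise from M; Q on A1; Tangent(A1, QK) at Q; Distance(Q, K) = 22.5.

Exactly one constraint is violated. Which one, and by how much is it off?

Distance(Q, K) = 22.5 — off by 4.70.

A = (0.00, 0.00) ✓; A.y = 0.00, M.y = 0.00 ✓; |AM| = 48.20 ✓; ∠(EM, MA) = 90.00° ✓; |EM| = 5.600 ✓; bearing(E→Q) − bearing(E→M) = 70.00° ✓; |EQ| = 5.600 ✓; ∠(EQ, QK) = 90.00° ✓; |QK| = 27.20 ✗.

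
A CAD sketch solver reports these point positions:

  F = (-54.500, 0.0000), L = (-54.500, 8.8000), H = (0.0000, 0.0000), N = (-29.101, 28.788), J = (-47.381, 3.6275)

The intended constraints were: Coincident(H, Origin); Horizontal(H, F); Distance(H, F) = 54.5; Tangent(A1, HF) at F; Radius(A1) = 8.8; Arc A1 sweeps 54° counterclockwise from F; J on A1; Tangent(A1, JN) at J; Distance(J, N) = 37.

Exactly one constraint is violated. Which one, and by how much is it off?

Distance(J, N) = 37 — off by 5.90.

H = (0.00, 0.00) ✓; H.y = 0.00, F.y = 0.00 ✓; |HF| = 54.50 ✓; ∠(LF, FH) = 90.00° ✓; |LF| = 8.800 ✓; bearing(L→J) − bearing(L→F) = 54.00° ✓; |LJ| = 8.800 ✓; ∠(LJ, JN) = 90.00° ✓; |JN| = 31.10 ✗.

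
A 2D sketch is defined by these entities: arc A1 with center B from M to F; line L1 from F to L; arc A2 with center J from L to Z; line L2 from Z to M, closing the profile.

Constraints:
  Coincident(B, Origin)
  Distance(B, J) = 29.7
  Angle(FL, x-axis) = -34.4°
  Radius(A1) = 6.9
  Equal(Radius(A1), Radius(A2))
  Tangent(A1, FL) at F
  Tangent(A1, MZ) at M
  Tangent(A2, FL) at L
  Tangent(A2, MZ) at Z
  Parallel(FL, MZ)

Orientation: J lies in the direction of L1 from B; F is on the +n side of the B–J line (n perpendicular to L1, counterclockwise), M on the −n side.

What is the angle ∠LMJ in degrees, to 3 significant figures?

11.8°

Tangency of A1 to both parallel lines with radius 6.9 puts F and M at B ± 6.9·n: F = (3.90, 5.69), M = (-3.90, -5.69). Equal radii place L and Z the same way about J: L = J + 6.9·n = (28.4, -11.1), Z = J − 6.9·n = (20.6, -22.5). Then cos ∠LMJ = ML·MJ / (|ML||MJ|), giving 11.8°.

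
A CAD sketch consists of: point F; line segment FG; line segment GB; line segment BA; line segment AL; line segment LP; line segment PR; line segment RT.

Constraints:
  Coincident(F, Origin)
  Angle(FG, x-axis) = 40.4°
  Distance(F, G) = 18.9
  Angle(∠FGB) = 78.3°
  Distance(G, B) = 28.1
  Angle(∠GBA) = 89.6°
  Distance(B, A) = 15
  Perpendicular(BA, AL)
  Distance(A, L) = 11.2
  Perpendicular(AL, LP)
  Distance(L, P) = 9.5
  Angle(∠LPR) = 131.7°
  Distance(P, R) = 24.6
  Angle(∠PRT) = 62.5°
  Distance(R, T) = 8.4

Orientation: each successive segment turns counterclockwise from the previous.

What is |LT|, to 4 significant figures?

27.04

F is at the origin; FG runs at 40.4° with length 18.9, so G = (14.39, 12.25). ∠FGB = 78.3° gives GB at 142.1° from the x-axis; with |GB| = 28.1, B = (-7.780, 29.51). ∠GBA = 89.6° gives BA at -127.5° from the x-axis; with |BA| = 15.0, A = (-16.91, 17.61). BA is perpendicular to AL, so AL runs at -37.50°; with |AL| = 11.2, L = (-8.026, 10.79). AL is perpendicular to LP, so LP runs at 52.50°; with |LP| = 9.5, P = (-2.243, 18.33). ∠LPR = 131.7° gives PR at 100.8° from the x-axis; with |PR| = 24.6, R = (-6.852, 42.49). ∠PRT = 62.5° gives RT at -141.7° from the x-axis; with |RT| = 8.4, T = (-13.44, 37.29). Then |LT| = |T − L| = 27.04.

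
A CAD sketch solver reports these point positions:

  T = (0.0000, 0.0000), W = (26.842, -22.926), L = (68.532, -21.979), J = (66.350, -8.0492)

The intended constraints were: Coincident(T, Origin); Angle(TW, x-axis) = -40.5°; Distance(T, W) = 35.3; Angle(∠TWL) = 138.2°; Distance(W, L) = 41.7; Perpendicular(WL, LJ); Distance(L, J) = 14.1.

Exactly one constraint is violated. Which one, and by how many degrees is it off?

Perpendicular(WL, LJ) — off by 7.60°.

T = (0.00, 0.00) ✓; TW at -40.50° ✓; |TW| = 35.30 ✓; ∠TWL = 138.2° ✓; |WL| = 41.70 ✓; ∠(WL, LJ) = 97.60° ✗; |LJ| = 14.10 ✓.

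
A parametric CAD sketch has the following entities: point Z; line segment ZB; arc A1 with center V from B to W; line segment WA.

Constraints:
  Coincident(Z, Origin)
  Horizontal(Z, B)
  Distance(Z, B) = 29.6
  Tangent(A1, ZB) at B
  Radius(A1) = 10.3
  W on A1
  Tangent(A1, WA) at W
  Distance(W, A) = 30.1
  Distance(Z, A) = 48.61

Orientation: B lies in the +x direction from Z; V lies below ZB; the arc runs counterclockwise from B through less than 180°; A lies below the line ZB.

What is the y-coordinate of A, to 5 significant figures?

-41.761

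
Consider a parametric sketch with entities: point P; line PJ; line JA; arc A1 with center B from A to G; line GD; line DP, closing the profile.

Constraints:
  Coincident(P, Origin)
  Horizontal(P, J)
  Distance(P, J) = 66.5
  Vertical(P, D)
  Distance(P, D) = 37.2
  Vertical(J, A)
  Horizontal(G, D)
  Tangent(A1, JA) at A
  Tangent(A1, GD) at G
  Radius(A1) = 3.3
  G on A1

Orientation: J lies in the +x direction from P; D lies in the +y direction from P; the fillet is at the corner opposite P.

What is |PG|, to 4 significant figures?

73.34

P is at the origin; P and J share the same y with |PJ| = 66.5 and J on the +x side, so J = (66.50, 0.000). PD is vertical with |PD| = 37.2 and D on the +y side, so D = (0.000, 37.20). The virtual corner opposite P is at (66.50, 37.20). Since A1 is tangent to JA there, BA ⟂ JA and tangency of A1 to GD means the radius BG is perpendicular to GD, with radius 3.3, so the center B sits 3.3 in from both sides at B = (63.20, 33.90). That places the tangent points at A = (66.50, 33.90) on JA and G = (63.20, 37.20) on GD. Then |PG| = |G − P| = 73.34.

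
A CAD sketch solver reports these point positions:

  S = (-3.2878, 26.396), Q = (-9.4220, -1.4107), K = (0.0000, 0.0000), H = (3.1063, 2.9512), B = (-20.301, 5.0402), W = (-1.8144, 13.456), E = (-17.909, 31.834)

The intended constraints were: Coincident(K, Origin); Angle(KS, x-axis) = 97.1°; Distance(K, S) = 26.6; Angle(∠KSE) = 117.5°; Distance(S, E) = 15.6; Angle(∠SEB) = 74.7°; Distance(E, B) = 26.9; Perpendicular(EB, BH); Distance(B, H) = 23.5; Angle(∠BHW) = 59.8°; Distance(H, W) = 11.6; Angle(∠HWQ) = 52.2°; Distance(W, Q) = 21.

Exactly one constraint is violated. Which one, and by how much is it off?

Distance(W, Q) = 21 — off by 4.30.

K = (0.00, 0.00) ✓; KS at 97.10° ✓; |KS| = 26.60 ✓; ∠KSE = 117.5° ✓; |SE| = 15.60 ✓; ∠SEB = 74.70° ✓; |EB| = 26.90 ✓; ∠(EB, BH) = 90.00° ✓; |BH| = 23.50 ✓; ∠BHW = 59.80° ✓; |HW| = 11.60 ✓; ∠HWQ = 52.20° ✓; |WQ| = 16.70 ✗.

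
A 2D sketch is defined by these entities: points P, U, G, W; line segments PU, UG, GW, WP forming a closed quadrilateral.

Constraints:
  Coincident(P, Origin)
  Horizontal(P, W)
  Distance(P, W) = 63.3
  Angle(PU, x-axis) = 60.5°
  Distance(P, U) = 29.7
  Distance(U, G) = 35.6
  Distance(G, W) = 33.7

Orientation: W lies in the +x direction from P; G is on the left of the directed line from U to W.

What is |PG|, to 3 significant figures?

58.7

P is at the origin; PW is horizontal with |PW| = 63.3 and W in +x, so W = (63.3, 0). PU runs at 60.5° with |PU| = 29.7, so U = (14.6, 25.8). G is determined by |UG| = 35.6 and |GW| = 33.7 together: it lies at the intersection of circle(U, 35.6) and circle(W, 33.7). With |UW| = 55.1, the foot of the radical line on UW is 28.8 from U and the perpendicular offset is √(35.6² − 28.8²) = 21.0. Taking the left-of-UW solution: G = (49.9, 30.9).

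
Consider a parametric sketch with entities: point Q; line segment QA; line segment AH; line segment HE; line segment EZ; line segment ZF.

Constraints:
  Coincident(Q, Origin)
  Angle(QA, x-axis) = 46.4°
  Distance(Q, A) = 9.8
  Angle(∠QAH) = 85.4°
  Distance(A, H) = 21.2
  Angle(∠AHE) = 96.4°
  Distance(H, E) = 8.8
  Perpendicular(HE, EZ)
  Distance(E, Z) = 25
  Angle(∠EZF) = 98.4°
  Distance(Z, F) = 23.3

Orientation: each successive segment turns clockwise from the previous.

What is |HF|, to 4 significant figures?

31.78

Q is at the origin; QA runs at 46.4° with length 9.8, so A = (6.758, 7.097). ∠QAH = 85.4° gives AH at -48.20° from the x-axis; with |AH| = 21.2, H = (20.89, -8.707). ∠AHE = 96.4° gives HE at -131.8° from the x-axis; with |HE| = 8.8, E = (15.02, -15.27). HE is perpendicular to EZ, so EZ runs at 138.2°; with |EZ| = 25.0, Z = (-3.614, 1.396). ∠EZF = 98.4° gives ZF at 56.60° from the x-axis; with |ZF| = 23.3, F = (9.213, 20.85). Then |HF| = |F − H| = 31.78.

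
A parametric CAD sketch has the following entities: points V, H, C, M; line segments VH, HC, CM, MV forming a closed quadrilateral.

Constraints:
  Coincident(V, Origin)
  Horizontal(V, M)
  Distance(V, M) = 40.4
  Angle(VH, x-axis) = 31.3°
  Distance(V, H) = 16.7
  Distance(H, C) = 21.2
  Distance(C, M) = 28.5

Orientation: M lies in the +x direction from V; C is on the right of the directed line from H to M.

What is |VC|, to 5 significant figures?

19.381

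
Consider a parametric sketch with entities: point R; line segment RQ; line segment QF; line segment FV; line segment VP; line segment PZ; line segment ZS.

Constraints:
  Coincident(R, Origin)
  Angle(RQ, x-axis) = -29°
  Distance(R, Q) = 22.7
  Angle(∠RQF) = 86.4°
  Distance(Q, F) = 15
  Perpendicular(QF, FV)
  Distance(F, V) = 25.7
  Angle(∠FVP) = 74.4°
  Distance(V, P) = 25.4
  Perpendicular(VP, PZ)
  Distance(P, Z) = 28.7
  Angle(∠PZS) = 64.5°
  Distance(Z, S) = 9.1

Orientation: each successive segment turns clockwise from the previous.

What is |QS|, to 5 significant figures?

5.8236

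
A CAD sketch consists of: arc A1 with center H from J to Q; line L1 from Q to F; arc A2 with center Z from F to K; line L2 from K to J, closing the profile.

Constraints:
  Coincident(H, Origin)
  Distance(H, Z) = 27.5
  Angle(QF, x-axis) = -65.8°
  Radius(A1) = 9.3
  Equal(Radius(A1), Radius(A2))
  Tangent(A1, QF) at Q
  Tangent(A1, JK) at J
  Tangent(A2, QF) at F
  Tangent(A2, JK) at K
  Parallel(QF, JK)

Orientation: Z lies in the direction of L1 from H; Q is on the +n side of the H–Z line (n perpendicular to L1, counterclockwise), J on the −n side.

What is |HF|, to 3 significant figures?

29.0

The slot axis is L1's direction at -65.8°, so u = (cos -65.8°, sin -65.8°) = (0.410, -0.912) and n = (−sin -65.8°, cos -65.8°) = (0.912, 0.410). H is at the origin and Z lies 27.5 along u from H, so Z = 27.5·u = (11.3, -25.1). Tangency of A1 to both parallel lines with radius 9.3 puts Q and J at H ± 9.3·n: Q = (8.48, 3.81), J = (-8.48, -3.81). Equal radii place F and K the same way about Z: F = Z + 9.3·n = (19.8, -21.3), K = Z − 9.3·n = (2.79, -28.9). Then |HF| = |F − H| = 29.0.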